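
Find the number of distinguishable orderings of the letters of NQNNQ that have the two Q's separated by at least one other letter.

6

Total arrangements of NQNNQ: 5!/(3!·2!) = 10.
If the two Q's are adjacent, glue them into one block, leaving 4 items to arrange: (4)!/(3!) = 4 ways.
Subtracting, 10 − 4 = 6 arrangements keep the Q's apart.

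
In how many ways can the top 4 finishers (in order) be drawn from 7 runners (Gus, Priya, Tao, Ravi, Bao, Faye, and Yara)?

There are 7 choices for 1st place, 6 for 2nd, and so on down to 4 for position 4.
That gives 7 × 6 × 5 × 4 = 840.

840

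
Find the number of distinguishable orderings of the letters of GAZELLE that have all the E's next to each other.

360

Treat the 2 copies of E as a single block. The multiset to arrange is then {EE, A, G, L, L, Z}, 6 items in all.
That gives (6)!/(2!) = 360 arrangements.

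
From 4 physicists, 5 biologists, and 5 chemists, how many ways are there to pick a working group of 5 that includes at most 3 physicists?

Split by how many physicists are chosen (0 through 3).
Sum: C(4,0)·C(10,5) + C(4,1)·C(10,4) + C(4,2)·C(10,3) + C(4,3)·C(10,2) = 252 + 840 + 720 + 180 = 1992.

1992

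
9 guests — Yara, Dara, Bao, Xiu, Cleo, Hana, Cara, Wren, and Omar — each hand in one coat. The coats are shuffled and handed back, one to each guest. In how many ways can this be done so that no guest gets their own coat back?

This is the derangement count D_9: permutations of 9 items with no fixed point.
By inclusion–exclusion this is Σ_{j=0}^{9} (−1)^j C(9,j)·(9−j)!.
Computing: 362880 − 362880 + 181440 − 60480 + 15120 − 3024 + 504 − 72 + 9 − 1 = 133496.

133496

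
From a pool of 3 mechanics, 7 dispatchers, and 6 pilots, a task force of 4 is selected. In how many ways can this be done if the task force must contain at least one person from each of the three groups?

Unrestricted: C(16,4) = 1820 ways to pick any 4 of the 16.
Selections missing a whole group: no mechanics → C(13,4) = 715; no dispatchers → C(9,4) = 126; no pilots → C(10,4) = 210.
Add back selections omitting two groups (i.e. drawn from a single group): C(3,4) + C(7,4) + C(6,4) = 50.
By inclusion–exclusion: 1820 − 1051 + 50 = 819.

819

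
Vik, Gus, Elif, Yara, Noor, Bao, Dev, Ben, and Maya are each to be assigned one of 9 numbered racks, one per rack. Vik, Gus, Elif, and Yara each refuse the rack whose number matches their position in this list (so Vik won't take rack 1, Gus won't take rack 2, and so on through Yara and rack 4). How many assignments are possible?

Let Aᵢ (for 1 ≤ i ≤ 4) be the placements that put person i in their forbidden rack. Any j of these fix j positions, leaving (9−j)! ways to fill the rest, and there are C(4,j) ways to pick which j.
By inclusion–exclusion, the number of valid placements is Σ_{j=0}^{4} (−1)^j C(4,j)·(9−j)!.
Computing: 362880 − 161280 + 30240 − 2880 + 120 = 229080.

229080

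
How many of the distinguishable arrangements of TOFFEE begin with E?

60

With the first slot taken by E, it remains to arrange the other 5 letters (TOFFE).
Those 5 letters have F appearing twice, giving (5)!/(2!) = 60.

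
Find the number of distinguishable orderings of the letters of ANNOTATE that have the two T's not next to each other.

Total arrangements of ANNOTATE: 8!/(2!·2!·2!) = 5040.
Arrangements with the T's together: treat TT as one letter, giving (7)!/(2!·2!) = 1260.
Hence 5040 − 1260 = 3780.

3780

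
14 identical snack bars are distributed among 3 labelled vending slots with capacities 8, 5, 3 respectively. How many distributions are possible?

Without the upper bounds there are C(16,2) = 120 ways to split 14 among 3 vending slots.
Subtract solutions that violate a single cap (substitute x_i' = x_i − (cap_i+1)): x_1 ≥ 9 gives C(7,2) = 21; x_2 ≥ 6 gives C(10,2) = 45; x_3 ≥ 4 gives C(12,2) = 66. Together 132.
Add back pairs where two caps are both exceeded: 0 + 3 + 15 = 18.
By inclusion–exclusion the count is 120 − 132 + 18 = 6.

6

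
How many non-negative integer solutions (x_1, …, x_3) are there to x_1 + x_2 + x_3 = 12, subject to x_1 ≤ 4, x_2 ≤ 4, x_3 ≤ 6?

Without the upper bounds there are C(14,2) = 91 ways to split 12 among 3 variables.
Subtract solutions that violate a single cap (substitute x_i' = x_i − (cap_i+1)): x_1 ≥ 5 gives C(9,2) = 36; x_2 ≥ 5 gives C(9,2) = 36; x_3 ≥ 7 gives C(7,2) = 21. Together 93.
Add back pairs where two caps are both exceeded: 6 + 1 + 1 = 8.
By inclusion–exclusion the count is 91 − 93 + 8 = 6.

6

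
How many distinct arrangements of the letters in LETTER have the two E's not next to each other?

120

Total arrangements of LETTER: 6!/(2!·2!) = 180.
Arrangements with the E's together: treat EE as one letter, giving (5)!/(2!) = 60.
Hence 180 − 60 = 120.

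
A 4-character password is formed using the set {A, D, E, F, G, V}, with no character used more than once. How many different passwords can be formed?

Choose and order 4 of the 6 symbols: the first character has 6 options, the next 5, then 4, 3.
That product is 6 × 5 × 4 × 3 = 360.

360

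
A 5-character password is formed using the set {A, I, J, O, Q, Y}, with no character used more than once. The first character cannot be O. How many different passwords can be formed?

600

The first character has 6−1 = 5 choices (anything except O).
The remaining 4 characters are filled from the other 5 symbols without repetition: 5 × 4 × 3 × 2 = 120.
Total: 5 × 120 = 600.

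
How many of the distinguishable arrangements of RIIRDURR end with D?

Fix D in the last position and arrange the remaining 7 letters.
Those 7 letters have I appearing twice and R appearing 4 times, giving (7)!/(4!·2!) = 105.

105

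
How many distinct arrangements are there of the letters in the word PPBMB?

Letter multiplicities in PPBMB: B×2, M×1, P×2.
So there are 5! / (2!·2!) = 30 distinguishable arrangements.

30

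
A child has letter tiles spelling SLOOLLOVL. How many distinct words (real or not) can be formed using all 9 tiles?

The 9 letters of SLOOLLOVL have repeats: L appearing 4 times and O appearing 3 times.
So there are 9! / (4!·3!) = 2520 distinguishable arrangements.

2520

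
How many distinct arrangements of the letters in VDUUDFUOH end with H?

3360

With the last slot taken by H, it remains to arrange the other 8 letters (VDUUDFUO).
Those 8 letters have D appearing twice and U appearing 3 times, giving (8)!/(3!·2!) = 3360.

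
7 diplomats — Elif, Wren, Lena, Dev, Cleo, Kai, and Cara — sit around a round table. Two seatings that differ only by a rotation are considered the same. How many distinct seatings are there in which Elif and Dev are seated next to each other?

Glue Elif and Dev into a block (2 internal orders). Seating 6 units around a circle gives (5)! arrangements.
So 2 × (5)! = 2 × 120 = 240.

240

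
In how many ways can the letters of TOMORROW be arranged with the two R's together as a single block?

840

Treat the 2 copies of R as a single block. The multiset to arrange is then {RR, M, O, O, O, T, W}, 7 items in all.
That gives (7)!/(3!) = 840 arrangements.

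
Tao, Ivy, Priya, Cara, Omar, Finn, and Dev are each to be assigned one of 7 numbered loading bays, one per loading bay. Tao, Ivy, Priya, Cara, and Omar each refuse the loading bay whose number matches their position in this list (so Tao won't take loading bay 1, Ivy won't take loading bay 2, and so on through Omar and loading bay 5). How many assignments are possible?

2428

Let Aᵢ (for 1 ≤ i ≤ 5) be the placements that put person i in their forbidden loading bay. Any j of these fix j positions, leaving (7−j)! ways to fill the rest, and there are C(5,j) ways to pick which j.
By inclusion–exclusion, the number of valid placements is Σ_{j=0}^{5} (−1)^j C(5,j)·(7−j)!.
Computing: 5040 − 3600 + 1200 − 240 + 30 − 2 = 2428.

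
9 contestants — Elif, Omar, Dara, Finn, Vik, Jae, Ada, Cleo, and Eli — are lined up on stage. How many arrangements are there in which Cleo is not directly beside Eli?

282240

There are 9! = 362880 arrangements in all. If Cleo and Eli are adjacent, merging them into one block gives 2·(8)! = 80640 arrangements.
So 362880 − 80640 = 282240 arrangements keep them apart.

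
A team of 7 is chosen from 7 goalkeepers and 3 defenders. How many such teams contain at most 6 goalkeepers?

Split by how many goalkeepers are chosen (0 through 6).
Sum: C(7,0)·C(3,7) + C(7,1)·C(3,6) + C(7,2)·C(3,5) + C(7,3)·C(3,4) + C(7,4)·C(3,3) + C(7,5)·C(3,2) + C(7,6)·C(3,1) = 0 + 0 + 0 + 0 + 35 + 63 + 21 = 119.

119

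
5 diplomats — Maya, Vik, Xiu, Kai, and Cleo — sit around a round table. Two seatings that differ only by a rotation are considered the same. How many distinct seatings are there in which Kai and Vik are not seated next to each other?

12

Without the restriction there are (4)! = 24 seatings.
Those with Kai next to Vik: fuse the pair into one unit and seat 4 units around a circle — 2·(3)! = 12.
Subtracting, 24 − 12 = 12.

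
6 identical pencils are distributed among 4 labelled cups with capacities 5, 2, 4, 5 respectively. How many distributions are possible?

By stars and bars, unrestricted non-negative solutions to x_1+…+x_4 = 6 number C(6+3,3) = 84.
Subtract solutions that violate a single cap (substitute x_i' = x_i − (cap_i+1)): x_1 ≥ 6 gives C(3,3) = 1; x_2 ≥ 3 gives C(6,3) = 20; x_3 ≥ 5 gives C(4,3) = 4; x_4 ≥ 6 gives C(3,3) = 1. Together 26.
No two caps can be exceeded simultaneously, so the pair terms are all 0.
By inclusion–exclusion the count is 84 − 26 + 0 = 58.

58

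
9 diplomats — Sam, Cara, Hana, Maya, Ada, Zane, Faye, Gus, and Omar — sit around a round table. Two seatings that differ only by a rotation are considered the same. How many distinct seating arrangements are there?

40320

Around a circle, 9 distinct people have 9!/9 = (8)! = 40320 rotationally distinct seatings.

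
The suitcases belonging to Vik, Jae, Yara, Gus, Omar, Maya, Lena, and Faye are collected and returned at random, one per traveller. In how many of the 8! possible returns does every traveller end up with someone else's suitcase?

14833

Count assignments avoiding every fixed point. For any j of the 8 travellers fixed to their own suitcase, the other 8−j can be arranged in (8−j)! ways.
By inclusion–exclusion this is Σ_{j=0}^{8} (−1)^j C(8,j)·(8−j)!.
Computing: 40320 − 40320 + 20160 − 6720 + 1680 − 336 + 56 − 8 + 1 = 14833.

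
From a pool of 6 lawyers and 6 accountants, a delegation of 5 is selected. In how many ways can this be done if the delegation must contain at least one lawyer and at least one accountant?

780

Unrestricted: C(12,5) = 792 ways to pick any 5 of the 12.
Selections missing a whole group: no lawyers → C(6,5) = 6; no accountants → C(6,5) = 6.
Both groups omitted at once is impossible, so 792 − 12 = 780.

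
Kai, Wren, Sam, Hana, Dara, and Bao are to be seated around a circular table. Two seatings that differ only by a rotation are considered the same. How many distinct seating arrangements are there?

Fix one person's seat to break rotational symmetry; the remaining 5 people can be arranged in (5)! = 120 ways.

120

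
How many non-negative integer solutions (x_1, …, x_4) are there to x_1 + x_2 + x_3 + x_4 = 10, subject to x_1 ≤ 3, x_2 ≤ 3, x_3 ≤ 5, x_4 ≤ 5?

62

By stars and bars, unrestricted non-negative solutions to x_1+…+x_4 = 10 number C(10+3,3) = 286.
Subtract solutions that violate a single cap (substitute x_i' = x_i − (cap_i+1)): x_1 ≥ 4 gives C(9,3) = 84; x_2 ≥ 4 gives C(9,3) = 84; x_3 ≥ 6 gives C(7,3) = 35; x_4 ≥ 6 gives C(7,3) = 35. Together 238.
Add back pairs where two caps are both exceeded: 10 + 1 + 1 + 1 + 1 + 0 = 14.
By inclusion–exclusion the count is 286 − 238 + 14 = 62.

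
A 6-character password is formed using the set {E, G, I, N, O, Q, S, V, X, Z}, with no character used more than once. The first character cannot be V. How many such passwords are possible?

136080

The first character has 10−1 = 9 choices (anything except V).
The remaining 5 characters are filled from the other 9 symbols without repetition: 9 × 8 × 7 × 6 × 5 = 15120.
Total: 9 × 15120 = 136080.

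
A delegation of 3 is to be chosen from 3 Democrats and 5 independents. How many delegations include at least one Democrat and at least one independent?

Total 3-person selections from all 8: C(8,3) = 56.
Selections missing a whole group: no Democrats → C(5,3) = 10; no independents → C(3,3) = 1.
Both groups omitted at once is impossible, so 56 − 11 = 45.

45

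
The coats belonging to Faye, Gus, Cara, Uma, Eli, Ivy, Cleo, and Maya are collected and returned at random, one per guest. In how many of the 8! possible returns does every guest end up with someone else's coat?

Count assignments avoiding every fixed point. For any j of the 8 guests fixed to their own coat, the other 8−j can be arranged in (8−j)! ways.
By inclusion–exclusion this is Σ_{j=0}^{8} (−1)^j C(8,j)·(8−j)!.
Computing: 40320 − 40320 + 20160 − 6720 + 1680 − 336 + 56 − 8 + 1 = 14833.

14833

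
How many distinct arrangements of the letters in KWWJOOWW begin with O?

210

Fix O in the first position and arrange the remaining 7 letters.
Those 7 letters have W appearing 4 times, giving (7)!/(4!) = 210.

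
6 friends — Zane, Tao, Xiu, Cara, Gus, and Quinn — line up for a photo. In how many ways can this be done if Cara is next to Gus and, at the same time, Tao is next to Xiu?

Treat {Cara,Gus} as one block (2 orders) and {Tao,Xiu} as another (2 orders).
That leaves 4 units to arrange: 2 × 2 × 4! = 4 × 24 = 96.

96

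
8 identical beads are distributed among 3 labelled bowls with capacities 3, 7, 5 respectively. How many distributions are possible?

Ignoring the caps, the number of non-negative solutions to x_1+…+x_3 = 8 is C(10,2) = 45.
Subtract solutions that violate a single cap (substitute x_i' = x_i − (cap_i+1)): x_1 ≥ 4 gives C(6,2) = 15; x_2 ≥ 8 gives C(2,2) = 1; x_3 ≥ 6 gives C(4,2) = 6. Together 22.
No two caps can be exceeded simultaneously, so the pair terms are all 0.
By inclusion–exclusion the count is 45 − 22 + 0 = 23.

23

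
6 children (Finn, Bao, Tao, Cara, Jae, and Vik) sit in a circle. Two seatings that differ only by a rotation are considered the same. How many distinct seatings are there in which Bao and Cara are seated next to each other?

48

Treat {Bao, Cara} as one unit (2 internal orders) and seat the resulting 5 units around the table: (4)! circular arrangements.
So 2 × (4)! = 2 × 24 = 48.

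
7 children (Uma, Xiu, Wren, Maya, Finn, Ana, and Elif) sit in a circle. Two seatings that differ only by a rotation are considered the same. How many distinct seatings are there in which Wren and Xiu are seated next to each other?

Glue Wren and Xiu into a block (2 internal orders). Seating 6 units around a circle gives (5)! arrangements.
So 2 × (5)! = 2 × 120 = 240.

240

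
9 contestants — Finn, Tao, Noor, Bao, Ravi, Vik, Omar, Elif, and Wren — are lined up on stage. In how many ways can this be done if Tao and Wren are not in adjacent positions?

282240

Of the 9! = 362880 arrangements, those with Tao and Wren adjacent number 2 × 8! = 80640 (treat the pair as a block with 2 internal orders).
Complementary counting: 362880 − 80640 = 282240.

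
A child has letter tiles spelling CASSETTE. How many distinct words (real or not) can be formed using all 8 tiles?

CASSETTE has 8 letters with E appearing twice, S appearing twice, and T appearing twice.
So there are 8! / (2!·2!·2!) = 5040 distinguishable arrangements.

5040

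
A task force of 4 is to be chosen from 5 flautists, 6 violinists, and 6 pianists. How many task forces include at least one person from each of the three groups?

1260

With no constraint there are C(17,4) = 2380 possible selections.
Selections missing a whole group: no flautists → C(12,4) = 495; no violinists → C(11,4) = 330; no pianists → C(11,4) = 330.
Add back selections omitting two groups (i.e. drawn from a single group): C(5,4) + C(6,4) + C(6,4) = 35.
By inclusion–exclusion: 2380 − 1155 + 35 = 1260.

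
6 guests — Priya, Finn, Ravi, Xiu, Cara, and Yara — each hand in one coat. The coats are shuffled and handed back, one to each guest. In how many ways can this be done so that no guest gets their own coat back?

265

This is the derangement count D_6: permutations of 6 items with no fixed point.
By inclusion–exclusion this is Σ_{j=0}^{6} (−1)^j C(6,j)·(6−j)!.
Computing: 720 − 720 + 360 − 120 + 30 − 6 + 1 = 265.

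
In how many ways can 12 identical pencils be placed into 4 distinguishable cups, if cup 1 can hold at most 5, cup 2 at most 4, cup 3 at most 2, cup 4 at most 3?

10

By stars and bars, unrestricted non-negative solutions to x_1+…+x_4 = 12 number C(12+3,3) = 455.
Subtract solutions that violate a single cap (substitute x_i' = x_i − (cap_i+1)): x_1 ≥ 6 gives C(9,3) = 84; x_2 ≥ 5 gives C(10,3) = 120; x_3 ≥ 3 gives C(12,3) = 220; x_4 ≥ 4 gives C(11,3) = 165. Together 589.
Add back pairs where two caps are both exceeded: 4 + 20 + 10 + 35 + 20 + 56 = 145.
Subtract triples: 0 + 0 + 0 + 1 = 1.
By inclusion–exclusion the count is 455 − 589 + 145 − 1 = 10.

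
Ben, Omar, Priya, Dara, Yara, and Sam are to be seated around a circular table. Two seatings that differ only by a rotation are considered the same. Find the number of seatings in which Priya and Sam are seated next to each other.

Glue Priya and Sam into a block (2 internal orders). Seating 5 units around a circle gives (4)! arrangements.
So 2 × (4)! = 2 × 24 = 48.

48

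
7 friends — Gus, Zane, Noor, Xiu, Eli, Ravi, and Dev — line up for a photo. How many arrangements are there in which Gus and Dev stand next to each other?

Glue Gus and Dev into one block (2 internal orders), leaving 6 units to arrange in a row.
That gives 2 × 6! = 2 × 720 = 1440.

1440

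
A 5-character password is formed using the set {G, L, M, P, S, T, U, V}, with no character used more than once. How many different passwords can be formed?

6720

With no repetition, fill the 5 characters in order: 8 choices, then 7, down to 4.
That product is 8 × 7 × 6 × 5 × 4 = 6720.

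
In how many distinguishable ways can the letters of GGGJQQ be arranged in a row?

GGGJQQ has 6 letters with G appearing 3 times and Q appearing twice.
Dividing 6! = 720 by 3!·2! = 12 for the repeated letters gives 60.

60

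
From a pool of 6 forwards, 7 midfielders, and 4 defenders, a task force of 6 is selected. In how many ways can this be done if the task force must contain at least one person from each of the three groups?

9996

With no constraint there are C(17,6) = 12376 possible selections.
Subtract selections that omit an entire group: no forwards → C(11,6) = 462; no midfielders → C(10,6) = 210; no defenders → C(13,6) = 1716.
Add back selections omitting two groups (i.e. drawn from a single group): C(6,6) + C(7,6) + C(4,6) = 8.
By inclusion–exclusion: 12376 − 2388 + 8 = 9996.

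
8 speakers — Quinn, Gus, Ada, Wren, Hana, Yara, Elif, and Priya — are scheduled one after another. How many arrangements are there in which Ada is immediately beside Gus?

10080

Glue Ada and Gus into one block (2 internal orders), leaving 7 units to arrange in a row.
That gives 2 × 7! = 2 × 5040 = 10080.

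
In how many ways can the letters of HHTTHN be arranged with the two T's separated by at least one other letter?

40

There are 6!/(3!·2!) = 60 arrangements of HHTTHN in total.
Arrangements with the T's together: treat TT as one letter, giving (5)!/(3!) = 20.
Hence 60 − 20 = 40.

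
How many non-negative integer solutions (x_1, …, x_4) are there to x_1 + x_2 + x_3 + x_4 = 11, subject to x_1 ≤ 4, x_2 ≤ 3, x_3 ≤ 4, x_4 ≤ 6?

By stars and bars, unrestricted non-negative solutions to x_1+…+x_4 = 11 number C(11+3,3) = 364.
Subtract solutions that violate a single cap (substitute x_i' = x_i − (cap_i+1)): x_1 ≥ 5 gives C(9,3) = 84; x_2 ≥ 4 gives C(10,3) = 120; x_3 ≥ 5 gives C(9,3) = 84; x_4 ≥ 7 gives C(7,3) = 35. Together 323.
Add back pairs where two caps are both exceeded: 10 + 4 + 0 + 10 + 1 + 0 = 25.
By inclusion–exclusion the count is 364 − 323 + 25 = 66.

66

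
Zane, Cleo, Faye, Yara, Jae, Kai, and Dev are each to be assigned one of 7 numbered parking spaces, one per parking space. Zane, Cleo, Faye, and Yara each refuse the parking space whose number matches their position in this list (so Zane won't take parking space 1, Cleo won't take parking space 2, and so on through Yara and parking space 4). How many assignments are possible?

2790

Let Aᵢ (for 1 ≤ i ≤ 4) be the placements that put person i in their forbidden parking space. Any j of these fix j positions, leaving (7−j)! ways to fill the rest, and there are C(4,j) ways to pick which j.
By inclusion–exclusion, the number of valid placements is Σ_{j=0}^{4} (−1)^j C(4,j)·(7−j)!.
Computing: 5040 − 2880 + 720 − 96 + 6 = 2790.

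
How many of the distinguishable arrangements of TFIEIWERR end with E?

10080

With the last slot taken by E, it remains to arrange the other 8 letters (TFIIWERR).
Those 8 letters have I appearing twice and R appearing twice, giving (8)!/(2!·2!) = 10080.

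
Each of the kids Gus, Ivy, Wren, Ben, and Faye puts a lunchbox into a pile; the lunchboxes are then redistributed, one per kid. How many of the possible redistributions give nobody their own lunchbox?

44

Count assignments avoiding every fixed point. For any j of the 5 kids fixed to their own lunchbox, the other 5−j can be arranged in (5−j)! ways.
By inclusion–exclusion this is Σ_{j=0}^{5} (−1)^j C(5,j)·(5−j)!.
Computing: 120 − 120 + 60 − 20 + 5 − 1 = 44.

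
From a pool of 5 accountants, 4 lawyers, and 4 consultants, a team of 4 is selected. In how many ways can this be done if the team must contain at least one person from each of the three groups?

With no constraint there are C(13,4) = 715 possible selections.
Selections missing a whole group: no accountants → C(8,4) = 70; no lawyers → C(9,4) = 126; no consultants → C(9,4) = 126.
Add back selections omitting two groups (i.e. drawn from a single group): C(5,4) + C(4,4) + C(4,4) = 7.
By inclusion–exclusion: 715 − 322 + 7 = 400.

400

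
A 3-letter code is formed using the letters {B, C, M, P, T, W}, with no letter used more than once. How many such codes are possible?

120

This is a permutation of 3 out of 6: P(6,3) = 6!/3!.
That product is 6 × 5 × 4 = 120.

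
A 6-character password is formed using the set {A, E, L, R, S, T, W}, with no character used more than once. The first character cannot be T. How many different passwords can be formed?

4320

The first character has 7−1 = 6 choices (anything except T).
The remaining 5 characters are filled from the other 6 symbols without repetition: 6 × 5 × 4 × 3 × 2 = 720.
Total: 6 × 720 = 4320.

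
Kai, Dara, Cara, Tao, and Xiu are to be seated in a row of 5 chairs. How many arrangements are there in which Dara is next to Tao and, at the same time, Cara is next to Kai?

24

Treat {Dara,Tao} as one block (2 orders) and {Cara,Kai} as another (2 orders).
That leaves 3 units to arrange: 2 × 2 × 3! = 4 × 6 = 24.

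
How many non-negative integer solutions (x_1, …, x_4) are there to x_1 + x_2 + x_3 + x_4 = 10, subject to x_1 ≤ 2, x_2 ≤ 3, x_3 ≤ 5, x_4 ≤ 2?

10

Ignoring the caps, the number of non-negative solutions to x_1+…+x_4 = 10 is C(13,3) = 286.
Subtract solutions that violate a single cap (substitute x_i' = x_i − (cap_i+1)): x_1 ≥ 3 gives C(10,3) = 120; x_2 ≥ 4 gives C(9,3) = 84; x_3 ≥ 6 gives C(7,3) = 35; x_4 ≥ 3 gives C(10,3) = 120. Together 359.
Add back pairs where two caps are both exceeded: 20 + 4 + 35 + 1 + 20 + 4 = 84.
Subtract triples: 0 + 1 + 0 + 0 = 1.
By inclusion–exclusion the count is 286 − 359 + 84 − 1 = 10.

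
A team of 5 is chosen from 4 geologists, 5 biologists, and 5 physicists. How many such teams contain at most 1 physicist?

756

Split by how many physicists are chosen (0 through 1).
Sum: C(5,0)·C(9,5) + C(5,1)·C(9,4) = 126 + 630 = 756.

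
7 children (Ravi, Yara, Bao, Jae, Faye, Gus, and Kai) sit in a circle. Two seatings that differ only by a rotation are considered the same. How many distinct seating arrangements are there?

720

Fix one person's seat to break rotational symmetry; the remaining 6 people can be arranged in (6)! = 720 ways.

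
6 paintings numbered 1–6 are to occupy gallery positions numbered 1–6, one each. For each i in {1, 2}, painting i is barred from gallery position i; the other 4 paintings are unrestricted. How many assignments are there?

504

Let Aᵢ (for i ∈ {1, 2}) be the placements that put painting i in its forbidden gallery position. Any j of these fix j positions, leaving (6−j)! ways to fill the rest, and there are C(2,j) ways to pick which j.
By inclusion–exclusion, the number of valid placements is Σ_{j=0}^{2} (−1)^j C(2,j)·(6−j)!.
Computing: 720 − 240 + 24 = 504.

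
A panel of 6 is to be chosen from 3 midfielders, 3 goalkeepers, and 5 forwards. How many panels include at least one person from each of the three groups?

With no constraint there are C(11,6) = 462 possible selections.
Selections missing a whole group: no midfielders → C(8,6) = 28; no goalkeepers → C(8,6) = 28; no forwards → C(6,6) = 1.
Add back selections omitting two groups (i.e. drawn from a single group): C(3,6) + C(3,6) + C(5,6) = 0.
By inclusion–exclusion: 462 − 57 + 0 = 405.

405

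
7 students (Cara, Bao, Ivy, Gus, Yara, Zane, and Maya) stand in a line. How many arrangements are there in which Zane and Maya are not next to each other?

There are 7! = 5040 arrangements in all. If Zane and Maya are adjacent, merging them into one block gives 2·(6)! = 1440 arrangements.
So 5040 − 1440 = 3600 arrangements keep them apart.

3600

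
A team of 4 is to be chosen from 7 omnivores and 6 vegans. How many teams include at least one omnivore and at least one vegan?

665

Unrestricted: C(13,4) = 715 ways to pick any 4 of the 13.
Selections missing a whole group: no omnivores → C(6,4) = 15; no vegans → C(7,4) = 35.
Both groups omitted at once is impossible, so 715 − 50 = 665.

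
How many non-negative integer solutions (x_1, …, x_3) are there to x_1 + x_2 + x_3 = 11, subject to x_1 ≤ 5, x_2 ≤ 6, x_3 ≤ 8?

By stars and bars, unrestricted non-negative solutions to x_1+…+x_3 = 11 number C(11+2,2) = 78.
Subtract solutions that violate a single cap (substitute x_i' = x_i − (cap_i+1)): x_1 ≥ 6 gives C(7,2) = 21; x_2 ≥ 7 gives C(6,2) = 15; x_3 ≥ 9 gives C(4,2) = 6. Together 42.
No two caps can be exceeded simultaneously, so the pair terms are all 0.
By inclusion–exclusion the count is 78 − 42 + 0 = 36.

36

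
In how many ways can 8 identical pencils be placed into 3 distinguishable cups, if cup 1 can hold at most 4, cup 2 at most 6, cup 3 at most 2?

Without the upper bounds there are C(10,2) = 45 ways to split 8 among 3 cups.
Subtract solutions that violate a single cap (substitute x_i' = x_i − (cap_i+1)): x_1 ≥ 5 gives C(5,2) = 10; x_2 ≥ 7 gives C(3,2) = 3; x_3 ≥ 3 gives C(7,2) = 21. Together 34.
Add back pairs where two caps are both exceeded: 0 + 1 + 0 = 1.
By inclusion–exclusion the count is 45 − 34 + 1 = 12.

12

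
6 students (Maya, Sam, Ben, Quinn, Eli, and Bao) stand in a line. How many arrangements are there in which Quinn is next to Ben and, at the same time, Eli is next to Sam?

96

Treat {Quinn,Ben} as one block (2 orders) and {Eli,Sam} as another (2 orders).
That leaves 4 units to arrange: 2 × 2 × 4! = 4 × 24 = 96.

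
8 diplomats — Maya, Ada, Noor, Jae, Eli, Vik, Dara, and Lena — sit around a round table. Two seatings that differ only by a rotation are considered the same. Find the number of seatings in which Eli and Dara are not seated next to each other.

All circular seatings of 8 people number (7)! = 5040.
Seatings with Eli beside Dara: treat them as a block with 2 internal orders, giving 2 × (6)! = 1440.
Subtracting, 5040 − 1440 = 3600.

3600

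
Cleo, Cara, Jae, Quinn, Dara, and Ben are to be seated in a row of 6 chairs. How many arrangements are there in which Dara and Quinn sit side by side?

Place the 4 others and the Dara-Quinn pair as 5 objects in a line; the pair has 2 internal arrangements.
So the count is 2·(5)! = 240.

240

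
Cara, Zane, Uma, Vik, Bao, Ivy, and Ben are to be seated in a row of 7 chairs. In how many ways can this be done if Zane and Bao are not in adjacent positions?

3600

There are 7! = 5040 arrangements in all. If Zane and Bao are adjacent, merging them into one block gives 2·(6)! = 1440 arrangements.
So 5040 − 1440 = 3600 arrangements keep them apart.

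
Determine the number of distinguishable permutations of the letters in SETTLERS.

SETTLERS has 8 letters with E appearing twice, S appearing twice, and T appearing twice.
The number of distinct arrangements is 8!/(2!·2!·2!) = 40320/8 = 5040.

5040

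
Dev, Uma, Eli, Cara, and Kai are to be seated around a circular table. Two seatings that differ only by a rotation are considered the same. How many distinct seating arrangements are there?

Around a circle, 5 distinct people have 5!/5 = (4)! = 24 rotationally distinct seatings.

24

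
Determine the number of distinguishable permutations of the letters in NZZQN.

30

The 5 letters of NZZQN have repeats: N appearing twice and Z appearing twice.
The number of distinct arrangements is 5!/(2!·2!) = 120/4 = 30.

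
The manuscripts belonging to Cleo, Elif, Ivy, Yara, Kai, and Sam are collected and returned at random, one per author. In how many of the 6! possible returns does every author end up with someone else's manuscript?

Count assignments avoiding every fixed point. For any j of the 6 authors fixed to their own manuscript, the other 6−j can be arranged in (6−j)! ways.
By inclusion–exclusion this is Σ_{j=0}^{6} (−1)^j C(6,j)·(6−j)!.
Computing: 720 − 720 + 360 − 120 + 30 − 6 + 1 = 265.

265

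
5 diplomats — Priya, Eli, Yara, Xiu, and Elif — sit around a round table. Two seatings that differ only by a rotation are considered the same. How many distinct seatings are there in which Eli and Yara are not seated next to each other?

All circular seatings of 5 people number (4)! = 24.
Seatings with Eli beside Yara: treat them as a block with 2 internal orders, giving 2 × (3)! = 12.
Subtracting, 24 − 12 = 12.

12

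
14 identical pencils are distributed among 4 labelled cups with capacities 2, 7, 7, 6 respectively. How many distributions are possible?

Ignoring the caps, the number of non-negative solutions to x_1+…+x_4 = 14 is C(17,3) = 680.
Subtract solutions that violate a single cap (substitute x_i' = x_i − (cap_i+1)): x_1 ≥ 3 gives C(14,3) = 364; x_2 ≥ 8 gives C(9,3) = 84; x_3 ≥ 8 gives C(9,3) = 84; x_4 ≥ 7 gives C(10,3) = 120. Together 652.
Add back pairs where two caps are both exceeded: 20 + 20 + 35 + 0 + 0 + 0 = 75.
By inclusion–exclusion the count is 680 − 652 + 75 = 103.

103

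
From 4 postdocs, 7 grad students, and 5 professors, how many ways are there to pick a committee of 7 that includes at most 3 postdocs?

11220

Split by how many postdocs are chosen (0 through 3).
Sum: C(4,0)·C(12,7) + C(4,1)·C(12,6) + C(4,2)·C(12,5) + C(4,3)·C(12,4) = 792 + 3696 + 4752 + 1980 = 11220.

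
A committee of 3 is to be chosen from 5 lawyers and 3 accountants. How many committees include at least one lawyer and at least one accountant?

45

With no constraint there are C(8,3) = 56 possible selections.
Selections missing a whole group: no lawyers → C(3,3) = 1; no accountants → C(5,3) = 10.
Both groups omitted at once is impossible, so 56 − 11 = 45.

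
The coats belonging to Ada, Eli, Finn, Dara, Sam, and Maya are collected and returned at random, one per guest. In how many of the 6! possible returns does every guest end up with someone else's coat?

265

Let Aᵢ be the assignments in which guest i gets their own coat. We want the size of the complement of A₁∪…∪A_6.
By inclusion–exclusion this is Σ_{j=0}^{6} (−1)^j C(6,j)·(6−j)!.
Computing: 720 − 720 + 360 − 120 + 30 − 6 + 1 = 265.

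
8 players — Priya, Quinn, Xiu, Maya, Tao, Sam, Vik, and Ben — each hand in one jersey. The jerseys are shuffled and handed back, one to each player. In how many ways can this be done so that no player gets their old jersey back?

14833

Let Aᵢ be the assignments in which player i gets their old jersey. We want the size of the complement of A₁∪…∪A_8.
By inclusion–exclusion this is Σ_{j=0}^{8} (−1)^j C(8,j)·(8−j)!.
Computing: 40320 − 40320 + 20160 − 6720 + 1680 − 336 + 56 − 8 + 1 = 14833.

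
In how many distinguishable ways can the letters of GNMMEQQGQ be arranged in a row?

15120

Letter multiplicities in GNMMEQQGQ: E×1, G×2, M×2, N×1, Q×3.
The number of distinct arrangements is 9!/(3!·2!·2!) = 362880/24 = 15120.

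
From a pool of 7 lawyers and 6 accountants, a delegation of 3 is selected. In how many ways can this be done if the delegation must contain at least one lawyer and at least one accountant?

231

Unrestricted: C(13,3) = 286 ways to pick any 3 of the 13.
Selections missing a whole group: no lawyers → C(6,3) = 20; no accountants → C(7,3) = 35.
Both groups omitted at once is impossible, so 286 − 55 = 231.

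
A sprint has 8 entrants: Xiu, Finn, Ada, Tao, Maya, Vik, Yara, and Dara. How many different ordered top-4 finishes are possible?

1680

There are 8 choices for 1st place, 7 for 2nd, and so on down to 5 for position 4.
That gives 8 × 7 × 6 × 5 = 1680.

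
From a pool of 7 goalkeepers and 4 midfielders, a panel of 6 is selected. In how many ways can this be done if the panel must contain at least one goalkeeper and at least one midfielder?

Unrestricted: C(11,6) = 462 ways to pick any 6 of the 11.
Selections missing a whole group: no goalkeepers → C(4,6) = 0; no midfielders → C(7,6) = 7.
Both groups omitted at once is impossible, so 462 − 7 = 455.

455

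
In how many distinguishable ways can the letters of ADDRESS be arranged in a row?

1260

ADDRESS has 7 letters with D appearing twice and S appearing twice.
The number of distinct arrangements is 7!/(2!·2!) = 5040/4 = 1260.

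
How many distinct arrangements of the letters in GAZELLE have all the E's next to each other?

Treat the 2 copies of E as a single block. The multiset to arrange is then {EE, A, G, L, L, Z}, 6 items in all.
That gives (6)!/(2!) = 360 arrangements.

360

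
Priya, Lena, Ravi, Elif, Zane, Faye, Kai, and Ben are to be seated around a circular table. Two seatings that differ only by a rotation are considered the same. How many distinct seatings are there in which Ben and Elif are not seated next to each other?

Without the restriction there are (7)! = 5040 seatings.
Seatings with Ben beside Elif: treat them as a block with 2 internal orders, giving 2 × (6)! = 1440.
Subtracting, 5040 − 1440 = 3600.

3600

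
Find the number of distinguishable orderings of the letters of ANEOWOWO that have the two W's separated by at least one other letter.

There are 8!/(3!·2!) = 3360 arrangements of ANEOWOWO in total.
If the two W's are adjacent, glue them into one block, leaving 7 items to arrange: (7)!/(3!) = 840 ways.
Hence 3360 − 840 = 2520.

2520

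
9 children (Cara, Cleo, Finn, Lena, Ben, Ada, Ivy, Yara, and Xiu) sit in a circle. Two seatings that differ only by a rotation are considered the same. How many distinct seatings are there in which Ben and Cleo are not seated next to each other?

All circular seatings of 9 people number (8)! = 40320.
Seatings with Ben beside Cleo: treat them as a block with 2 internal orders, giving 2 × (7)! = 10080.
Subtracting, 40320 − 10080 = 30240.

30240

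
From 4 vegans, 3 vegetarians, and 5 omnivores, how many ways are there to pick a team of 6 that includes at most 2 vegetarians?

840

Split by how many vegetarians are chosen (0 through 2).
Sum: C(3,0)·C(9,6) + C(3,1)·C(9,5) + C(3,2)·C(9,4) = 84 + 378 + 378 = 840.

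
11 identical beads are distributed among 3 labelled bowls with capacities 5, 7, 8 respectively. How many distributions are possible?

41

Ignoring the caps, the number of non-negative solutions to x_1+…+x_3 = 11 is C(13,2) = 78.
Subtract solutions that violate a single cap (substitute x_i' = x_i − (cap_i+1)): x_1 ≥ 6 gives C(7,2) = 21; x_2 ≥ 8 gives C(5,2) = 10; x_3 ≥ 9 gives C(4,2) = 6. Together 37.
No two caps can be exceeded simultaneously, so the pair terms are all 0.
By inclusion–exclusion the count is 78 − 37 + 0 = 41.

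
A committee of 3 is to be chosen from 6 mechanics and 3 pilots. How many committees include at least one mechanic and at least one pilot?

63

With no constraint there are C(9,3) = 84 possible selections.
Subtract selections that omit an entire group: no mechanics → C(3,3) = 1; no pilots → C(6,3) = 20.
Both groups omitted at once is impossible, so 84 − 21 = 63.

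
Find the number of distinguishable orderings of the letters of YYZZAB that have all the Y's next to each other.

60

Treat the 2 copies of Y as a single block. The multiset to arrange is then {YY, A, B, Z, Z}, 5 items in all.
That gives (5)!/(2!) = 60 arrangements.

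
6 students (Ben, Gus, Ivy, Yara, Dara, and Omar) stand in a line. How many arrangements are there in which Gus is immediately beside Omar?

Place the 4 others and the Gus-Omar pair as 5 objects in a line; the pair has 2 internal arrangements.
That gives 2 × 5! = 2 × 120 = 240.

240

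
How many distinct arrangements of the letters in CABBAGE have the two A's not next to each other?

900

Total arrangements of CABBAGE: 7!/(2!·2!) = 1260.
If the two A's are adjacent, glue them into one block, leaving 6 items to arrange: (6)!/(2!) = 360 ways.
Hence 1260 − 360 = 900.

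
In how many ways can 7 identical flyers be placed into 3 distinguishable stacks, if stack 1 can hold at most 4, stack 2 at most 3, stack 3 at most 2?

6

Without the upper bounds there are C(9,2) = 36 ways to split 7 among 3 stacks.
Subtract solutions that violate a single cap (substitute x_i' = x_i − (cap_i+1)): x_1 ≥ 5 gives C(4,2) = 6; x_2 ≥ 4 gives C(5,2) = 10; x_3 ≥ 3 gives C(6,2) = 15. Together 31.
Add back pairs where two caps are both exceeded: 0 + 0 + 1 = 1.
By inclusion–exclusion the count is 36 − 31 + 1 = 6.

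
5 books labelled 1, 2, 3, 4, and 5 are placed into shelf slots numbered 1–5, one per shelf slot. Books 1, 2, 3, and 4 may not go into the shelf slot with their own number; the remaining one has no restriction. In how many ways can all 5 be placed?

53

Let Aᵢ (for 1 ≤ i ≤ 4) be the placements that put book i in its forbidden shelf slot. Any j of these fix j positions, leaving (5−j)! ways to fill the rest, and there are C(4,j) ways to pick which j.
By inclusion–exclusion, the number of valid placements is Σ_{j=0}^{4} (−1)^j C(4,j)·(5−j)!.
Computing: 120 − 96 + 36 − 8 + 1 = 53.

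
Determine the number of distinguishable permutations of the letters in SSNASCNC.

SSNASCNC has 8 letters with C appearing twice, N appearing twice, and S appearing 3 times.
So there are 8! / (3!·2!·2!) = 1680 distinguishable arrangements.

1680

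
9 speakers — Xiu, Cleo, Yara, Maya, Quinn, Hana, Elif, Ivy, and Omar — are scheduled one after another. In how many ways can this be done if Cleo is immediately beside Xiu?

Place the 7 others and the Cleo-Xiu pair as 8 objects in a line; the pair has 2 internal arrangements.
That gives 2 × 8! = 2 × 40320 = 80640.

80640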